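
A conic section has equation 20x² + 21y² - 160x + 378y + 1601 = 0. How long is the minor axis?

4√5

20(x² - 8x) + 21(y² + 18y) = -1601
Completing the square gives 20(x - 4)² + 21(y + 9)² = -1601 + 320 + 1701 = 420.
Dividing both sides by 420: (x - 4)²/21 + (y + 9)²/20 = 1
Ellipse, center (4, -9), major axis horizontal; a² = 21, b² = 20.
b² = 20 so b = 2√5; the minor axis has length 2b = 4√5.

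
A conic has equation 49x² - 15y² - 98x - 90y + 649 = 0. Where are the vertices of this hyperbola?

49(x² - 2x) -15(y² + 6y) = -649
49(x - 1)² -15(y + 3)² = -649 + 49 - 135 = -735
Dividing both sides by -735: (y + 3)²/49 - (x - 1)²/15 = 1
Hyperbola, center (1, -3), transverse axis vertical; a² = 49, b² = 15.
a = 7. Vertices at (h, k ± a).

(1, -10) and (1, 4)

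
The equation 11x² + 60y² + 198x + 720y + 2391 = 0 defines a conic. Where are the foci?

(-16, -6) and (-2, -6)

Group: 11(x² + 18x) + 60(y² + 12y) = -2391
Complete the square in x and y: 11(x + 9)² + 60(y + 6)² = -2391 + 891 + 2160 = 660
Divide through by 660 to get (x + 9)²/60 + (y + 6)²/11 = 1.
Ellipse, center (-9, -6), major axis horizontal; a² = 60, b² = 11.
c² = a² - b² = 60 - 11 = 49, so c = 7.
Foci lie on the horizontal axis through the center: (h ± c, k).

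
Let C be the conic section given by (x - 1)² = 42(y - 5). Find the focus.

(1, 31/2)

Vertex (1, 5); 4p = 42 so p = 21/2. Opens up.
Focus is p units from the vertex along the axis: (h, k + p).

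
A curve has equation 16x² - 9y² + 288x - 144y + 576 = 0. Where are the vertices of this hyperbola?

(-12, -8) and (-6, -8)

Group the x- and y-terms: 16(x² + 18x) -9(y² + 16y) = -576
16(x + 9)² -9(y + 8)² = -576 + 1296 - 576 = 144
Dividing both sides by 144: (x + 9)²/9 - (y + 8)²/16 = 1
Hyperbola, center (-9, -8), transverse axis horizontal; a² = 9, b² = 16.
a = 3. Vertices at (h ± a, k).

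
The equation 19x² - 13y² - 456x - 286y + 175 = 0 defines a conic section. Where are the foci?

19(x² - 24x) -13(y² + 22y) = -175
19(x - 12)² -13(y + 11)² = -175 + 2736 - 1573 = 988
Divide by 988: (x - 12)²/52 - (y + 11)²/76 = 1
Hyperbola, center (12, -11), transverse axis horizontal; a² = 52, b² = 76.
c² = a² + b² = 52 + 76 = 128, so c = 8√2.
Foci lie on the horizontal axis through the center: (h ± c, k).

(12 - 8√2, -11) and (12 + 8√2, -11)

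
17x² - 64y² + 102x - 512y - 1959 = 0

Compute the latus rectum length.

17/4

Rearranging, 17(x² + 6x) -64(y² + 8y) = 1959.
Complete the square: 17(x + 3)² -64(y + 4)² = 1959 + 153 - 1024 = 1088
Dividing both sides by 1088: (x + 3)²/64 - (y + 4)²/17 = 1
Hyperbola, center (-3, -4), transverse axis horizontal; a² = 64, b² = 17.
Latus rectum length = 2b²/a = 2·17/8 = 17/4.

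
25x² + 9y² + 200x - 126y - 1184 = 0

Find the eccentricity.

Rearranging, 25(x² + 8x) + 9(y² - 14y) = 1184.
Completing the square gives 25(x + 4)² + 9(y - 7)² = 1184 + 400 + 441 = 2025.
Divide through by 2025 to get (x + 4)²/81 + (y - 7)²/225 = 1.
Ellipse, center (-4, 7), major axis vertical; a² = 225, b² = 81.
c² = a² - b² = 144, so c = 12.
e = c/a = 12/15 = 4/5.

e = 4/5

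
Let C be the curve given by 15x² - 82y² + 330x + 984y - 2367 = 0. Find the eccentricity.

Collect terms: 15(x² + 22x) -82(y² - 12y) = 2367
Complete the square: 15(x + 11)² -82(y - 6)² = 2367 + 1815 - 2952 = 1230
Dividing both sides by 1230: (x + 11)²/82 - (y - 6)²/15 = 1
Hyperbola, center (-11, 6), transverse axis horizontal; a² = 82, b² = 15.
c² = a² + b² = 97, so c = √97.
e = c/a = √97/√82 = √7954/82.

e = √7954/82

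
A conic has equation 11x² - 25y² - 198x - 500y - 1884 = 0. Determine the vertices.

Group the x- and y-terms: 11(x² - 18x) -25(y² + 20y) = 1884
11(x - 9)² -25(y + 10)² = 1884 + 891 - 2500 = 275
Dividing both sides by 275: (x - 9)²/25 - (y + 10)²/11 = 1
Hyperbola, center (9, -10), transverse axis horizontal; a² = 25, b² = 11.
a = 5. Vertices at (h ± a, k).

(4, -10) and (14, -10)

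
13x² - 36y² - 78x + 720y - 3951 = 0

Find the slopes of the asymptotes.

Rearranging, 13(x² - 6x) -36(y² - 20y) = 3951.
Complete the square in x and y: 13(x - 3)² -36(y - 10)² = 3951 + 117 - 3600 = 468
Dividing both sides by 468: (x - 3)²/36 - (y - 10)²/13 = 1
Hyperbola, center (3, 10), transverse axis horizontal; a² = 36, b² = 13.
For a horizontal hyperbola the asymptotes have slope ±b/a.
Here that is ±√13/6.

√13/6 and -√13/6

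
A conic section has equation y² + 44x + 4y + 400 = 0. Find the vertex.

(-9, -2)

Only y is squared. Complete the square in y: (y + 2)² = -44(x + 9).
Vertex (-9, -2); 4p = -44 so p = -11. Opens left.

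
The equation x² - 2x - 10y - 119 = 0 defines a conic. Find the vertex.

(1, -12)

Only x is squared. Complete the square in x: (x - 1)² = 10(y + 12).
Vertex (1, -12); 4p = 10 so p = 5/2. Opens up.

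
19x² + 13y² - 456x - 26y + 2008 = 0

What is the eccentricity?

e = √114/19

Group: 19(x² - 24x) + 13(y² - 2y) = -2008
Complete the square: 19(x - 12)² + 13(y - 1)² = -2008 + 2736 + 13 = 741
Dividing both sides by 741: (x - 12)²/39 + (y - 1)²/57 = 1
Ellipse, center (12, 1), major axis vertical; a² = 57, b² = 39.
c² = a² - b² = 18, so c = 3√2.
e = c/a = 3√2/√57 = √114/19.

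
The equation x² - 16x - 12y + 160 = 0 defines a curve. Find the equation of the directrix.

Only x is squared. Complete the square in x: (x - 8)² = 12(y - 8).
Vertex (8, 8); 4p = 12 so p = 3. Opens up.
Directrix is the horizontal line y = k − p = 8 − (3) = 5.

y = 5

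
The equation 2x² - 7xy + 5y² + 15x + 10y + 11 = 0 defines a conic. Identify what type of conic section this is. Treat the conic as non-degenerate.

hyperbola

A = 2, B = -7, C = 5.
Discriminant B² − 4AC = (-7)² − 4·2·5 = 9.
B² − 4AC > 0 ⇒ hyperbola.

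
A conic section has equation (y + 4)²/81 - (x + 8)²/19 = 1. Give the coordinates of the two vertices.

Center (-8, -4). The positive term is the y-term, so the transverse axis is vertical; a² = 81, b² = 19.
a = 9. Vertices at (h, k ± a).

(-8, -13) and (-8, 5)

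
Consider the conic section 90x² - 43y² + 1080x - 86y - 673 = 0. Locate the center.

(-6, -1)

Collect terms: 90(x² + 12x) -43(y² + 2y) = 673
Completing the square gives 90(x + 6)² -43(y + 1)² = 673 + 3240 - 43 = 3870.
Divide through by 3870 to get (x + 6)²/43 - (y + 1)²/90 = 1.
Hyperbola with center (-6, -1).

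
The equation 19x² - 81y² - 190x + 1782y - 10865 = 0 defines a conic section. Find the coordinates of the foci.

19(x² - 10x) -81(y² - 22y) = 10865
19(x - 5)² -81(y - 11)² = 10865 + 475 - 9801 = 1539
Divide through by 1539 to get (x - 5)²/81 - (y - 11)²/19 = 1.
Hyperbola, center (5, 11), transverse axis horizontal; a² = 81, b² = 19.
c² = a² + b² = 81 + 19 = 100, so c = 10.
Foci lie on the horizontal axis through the center: (h ± c, k).

(-5, 11) and (15, 11)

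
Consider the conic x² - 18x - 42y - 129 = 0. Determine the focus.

Only x is squared. Complete the square in x: (x - 9)² = 42(y + 5).
Vertex (9, -5); 4p = 42 so p = 21/2. Opens up.
Focus is p units from the vertex along the axis: (h, k + p).

(9, 11/2)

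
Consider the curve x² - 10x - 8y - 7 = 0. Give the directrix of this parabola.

Only x is squared. Complete the square in x: (x - 5)² = 8(y + 4).
Vertex (5, -4); 4p = 8 so p = 2. Opens up.
Directrix is the horizontal line y = k − p = -4 − (2) = -6.

y = -6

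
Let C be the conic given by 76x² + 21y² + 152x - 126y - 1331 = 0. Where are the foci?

Group the x- and y-terms: 76(x² + 2x) + 21(y² - 6y) = 1331
Completing the square gives 76(x + 1)² + 21(y - 3)² = 1331 + 76 + 189 = 1596.
Divide by 1596: (x + 1)²/21 + (y - 3)²/76 = 1
Ellipse, center (-1, 3), major axis vertical; a² = 76, b² = 21.
c² = a² - b² = 76 - 21 = 55, so c = √55.
Foci lie on the vertical axis through the center: (h, k ± c).

(-1, 3 - √55) and (-1, 3 + √55)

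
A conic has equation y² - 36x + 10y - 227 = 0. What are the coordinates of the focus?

(2, -5)

Only y is squared. Complete the square in y: (y + 5)² = 36(x + 7).
Vertex (-7, -5); 4p = 36 so p = 9. Opens right.
Focus is p units from the vertex along the axis: (h + p, k).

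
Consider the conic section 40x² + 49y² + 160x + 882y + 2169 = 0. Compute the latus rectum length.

Group: 40(x² + 4x) + 49(y² + 18y) = -2169
Complete the square: 40(x + 2)² + 49(y + 9)² = -2169 + 160 + 3969 = 1960
Divide through by 1960 to get (x + 2)²/49 + (y + 9)²/40 = 1.
Ellipse, center (-2, -9), major axis horizontal; a² = 49, b² = 40.
Latus rectum length = 2b²/a = 2·40/7 = 80/7.

80/7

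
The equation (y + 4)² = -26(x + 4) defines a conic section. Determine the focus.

Vertex (-4, -4); 4p = -26 so p = -13/2. Opens left.
Focus is p units from the vertex along the axis: (h + p, k).

(-21/2, -4)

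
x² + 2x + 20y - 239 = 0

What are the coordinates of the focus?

(-1, 7)

Only x is squared. Complete the square in x: (x + 1)² = -20(y - 12).
Vertex (-1, 12); 4p = -20 so p = -5. Opens down.
Focus is p units from the vertex along the axis: (h, k + p).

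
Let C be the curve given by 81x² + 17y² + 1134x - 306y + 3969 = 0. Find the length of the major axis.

18

Rearranging, 81(x² + 14x) + 17(y² - 18y) = -3969.
Completing the square gives 81(x + 7)² + 17(y - 9)² = -3969 + 3969 + 1377 = 1377.
Divide by 1377: (x + 7)²/17 + (y - 9)²/81 = 1
Ellipse, center (-7, 9), major axis vertical; a² = 81, b² = 17.
a² = 81 so a = 9; the major axis has length 2a = 18.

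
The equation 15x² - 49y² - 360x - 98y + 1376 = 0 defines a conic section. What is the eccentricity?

e = 8/7

Rearranging, 15(x² - 24x) -49(y² + 2y) = -1376.
Complete the square: 15(x - 12)² -49(y + 1)² = -1376 + 2160 - 49 = 735
Divide by 735: (x - 12)²/49 - (y + 1)²/15 = 1
Hyperbola, center (12, -1), transverse axis horizontal; a² = 49, b² = 15.
c² = a² + b² = 64, so c = 8.
e = c/a = 8/7.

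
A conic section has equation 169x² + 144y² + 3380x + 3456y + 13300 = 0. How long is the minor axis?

Rearranging, 169(x² + 20x) + 144(y² + 24y) = -13300.
Completing the square gives 169(x + 10)² + 144(y + 12)² = -13300 + 16900 + 20736 = 24336.
Divide by 24336: (x + 10)²/144 + (y + 12)²/169 = 1
Ellipse, center (-10, -12), major axis vertical; a² = 169, b² = 144.
b² = 144 so b = 12; the minor axis has length 2b = 24.

24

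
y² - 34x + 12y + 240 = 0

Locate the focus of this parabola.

Only y is squared. Complete the square in y: (y + 6)² = 34(x - 6).
Vertex (6, -6); 4p = 34 so p = 17/2. Opens right.
Focus is p units from the vertex along the axis: (h + p, k).

(29/2, -6)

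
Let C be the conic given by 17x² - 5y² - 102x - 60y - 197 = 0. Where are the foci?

Group the x- and y-terms: 17(x² - 6x) -5(y² + 12y) = 197
Completing the square gives 17(x - 3)² -5(y + 6)² = 197 + 153 - 180 = 170.
Divide through by 170 to get (x - 3)²/10 - (y + 6)²/34 = 1.
Hyperbola, center (3, -6), transverse axis horizontal; a² = 10, b² = 34.
c² = a² + b² = 10 + 34 = 44, so c = 2√11.
Foci lie on the horizontal axis through the center: (h ± c, k).

(3 - 2√11, -6) and (3 + 2√11, -6)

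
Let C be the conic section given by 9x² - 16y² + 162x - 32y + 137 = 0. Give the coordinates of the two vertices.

Collect terms: 9(x² + 18x) -16(y² + 2y) = -137
9(x + 9)² -16(y + 1)² = -137 + 729 - 16 = 576
Dividing both sides by 576: (x + 9)²/64 - (y + 1)²/36 = 1
Hyperbola, center (-9, -1), transverse axis horizontal; a² = 64, b² = 36.
a = 8. Vertices at (h ± a, k).

(-17, -1) and (-1, -1)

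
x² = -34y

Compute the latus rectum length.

34

Vertex (0, 0); 4p = -34 so p = -17/2. Opens down.
Latus rectum length = |4p| = 34.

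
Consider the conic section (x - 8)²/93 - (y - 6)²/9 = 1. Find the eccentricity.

Center (8, 6). The positive term is the x-term, so the transverse axis is horizontal; a² = 93, b² = 9.
c² = a² + b² = 102, so c = √102.
e = c/a = √102/√93 = √1054/31.

e = √1054/31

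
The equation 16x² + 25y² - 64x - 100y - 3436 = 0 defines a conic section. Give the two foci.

(-7, 2) and (11, 2)

Collect terms: 16(x² - 4x) + 25(y² - 4y) = 3436
Complete the square in x and y: 16(x - 2)² + 25(y - 2)² = 3436 + 64 + 100 = 3600
Dividing both sides by 3600: (x - 2)²/225 + (y - 2)²/144 = 1
Ellipse, center (2, 2), major axis horizontal; a² = 225, b² = 144.
c² = a² - b² = 225 - 144 = 81, so c = 9.
Foci lie on the horizontal axis through the center: (h ± c, k).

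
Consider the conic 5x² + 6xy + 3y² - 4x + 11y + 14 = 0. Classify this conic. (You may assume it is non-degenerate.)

ellipse

A = 5, B = 6, C = 3.
Discriminant B² − 4AC = 6² − 4·5·3 = -24.
B² − 4AC < 0 ⇒ ellipse.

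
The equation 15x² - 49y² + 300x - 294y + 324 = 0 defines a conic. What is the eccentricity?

15(x² + 20x) -49(y² + 6y) = -324
Completing the square gives 15(x + 10)² -49(y + 3)² = -324 + 1500 - 441 = 735.
Divide by 735: (x + 10)²/49 - (y + 3)²/15 = 1
Hyperbola, center (-10, -3), transverse axis horizontal; a² = 49, b² = 15.
c² = a² + b² = 64, so c = 8.
e = c/a = 8/7.

e = 8/7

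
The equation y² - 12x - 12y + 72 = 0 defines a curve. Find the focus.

Only y is squared. Complete the square in y: (y - 6)² = 12(x - 3).
Vertex (3, 6); 4p = 12 so p = 3. Opens right.
Focus is p units from the vertex along the axis: (h + p, k).

(6, 6)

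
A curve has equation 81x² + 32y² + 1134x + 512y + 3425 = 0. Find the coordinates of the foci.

(-7, -15) and (-7, -1)

81(x² + 14x) + 32(y² + 16y) = -3425
Complete the square in x and y: 81(x + 7)² + 32(y + 8)² = -3425 + 3969 + 2048 = 2592
Dividing both sides by 2592: (x + 7)²/32 + (y + 8)²/81 = 1
Ellipse, center (-7, -8), major axis vertical; a² = 81, b² = 32.
c² = a² - b² = 81 - 32 = 49, so c = 7.
Foci lie on the vertical axis through the center: (h, k ± c).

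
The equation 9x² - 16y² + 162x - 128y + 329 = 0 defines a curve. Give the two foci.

Rearranging, 9(x² + 18x) -16(y² + 8y) = -329.
Completing the square gives 9(x + 9)² -16(y + 4)² = -329 + 729 - 256 = 144.
Divide by 144: (x + 9)²/16 - (y + 4)²/9 = 1
Hyperbola, center (-9, -4), transverse axis horizontal; a² = 16, b² = 9.
c² = a² + b² = 16 + 9 = 25, so c = 5.
Foci lie on the horizontal axis through the center: (h ± c, k).

(-14, -4) and (-4, -4)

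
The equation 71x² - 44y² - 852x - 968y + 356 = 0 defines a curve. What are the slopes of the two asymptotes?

√781/22 and -√781/22

Collect terms: 71(x² - 12x) -44(y² + 22y) = -356
Complete the square in x and y: 71(x - 6)² -44(y + 11)² = -356 + 2556 - 5324 = -3124
Divide through by -3124 to get (y + 11)²/71 - (x - 6)²/44 = 1.
Hyperbola, center (6, -11), transverse axis vertical; a² = 71, b² = 44.
For a vertical hyperbola the asymptotes have slope ±a/b.
Here that is ±√71/2√11 = ±√781/22.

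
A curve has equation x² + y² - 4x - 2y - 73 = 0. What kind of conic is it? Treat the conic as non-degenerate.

circle

No xy term. Coefficients of x² and y² are A = 1, C = 1.
A = C (same sign) ⇒ circle.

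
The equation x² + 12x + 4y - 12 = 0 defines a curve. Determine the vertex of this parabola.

(-6, 12)

Only x is squared. Complete the square in x: (x + 6)² = -4(y - 12).
Vertex (-6, 12); 4p = -4 so p = -1. Opens down.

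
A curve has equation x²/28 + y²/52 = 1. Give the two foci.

Center (0, 0). The larger denominator 52 sits under the y-term, so the major axis is vertical; a² = 52, b² = 28.
c² = a² - b² = 52 - 28 = 24, so c = 2√6.
Foci lie on the vertical axis through the center: (h, k ± c).

(0, 0 - 2√6) and (0, 0 + 2√6)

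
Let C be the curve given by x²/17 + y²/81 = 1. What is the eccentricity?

e = 8/9

Center (0, 0). The larger denominator 81 sits under the y-term, so the major axis is vertical; a² = 81, b² = 17.
c² = a² - b² = 64, so c = 8.
e = c/a = 8/9.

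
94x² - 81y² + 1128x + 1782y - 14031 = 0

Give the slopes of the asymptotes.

√94/9 and -√94/9

Rearranging, 94(x² + 12x) -81(y² - 22y) = 14031.
94(x + 6)² -81(y - 11)² = 14031 + 3384 - 9801 = 7614
Divide through by 7614 to get (x + 6)²/81 - (y - 11)²/94 = 1.
Hyperbola, center (-6, 11), transverse axis horizontal; a² = 81, b² = 94.
For a horizontal hyperbola the asymptotes have slope ±b/a.
Here that is ±√94/9.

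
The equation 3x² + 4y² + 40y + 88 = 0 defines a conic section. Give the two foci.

3x² + 4(y² + 10y) = -88
Complete the square: 3x² + 4(y + 5)² = -88 + 0 + 100 = 12
Dividing both sides by 12: x²/4 + (y + 5)²/3 = 1
Ellipse, center (0, -5), major axis horizontal; a² = 4, b² = 3.
c² = a² - b² = 4 - 3 = 1, so c = 1.
Foci lie on the horizontal axis through the center: (h ± c, k).

(-1, -5) and (1, -5)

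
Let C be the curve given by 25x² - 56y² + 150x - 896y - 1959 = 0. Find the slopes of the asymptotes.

Collect terms: 25(x² + 6x) -56(y² + 16y) = 1959
25(x + 3)² -56(y + 8)² = 1959 + 225 - 3584 = -1400
Dividing both sides by -1400: (y + 8)²/25 - (x + 3)²/56 = 1
Hyperbola, center (-3, -8), transverse axis vertical; a² = 25, b² = 56.
For a vertical hyperbola the asymptotes have slope ±a/b.
Here that is ±5/2√14 = ±5√14/28.

5√14/28 and -5√14/28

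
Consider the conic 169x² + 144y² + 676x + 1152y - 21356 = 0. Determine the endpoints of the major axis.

Group: 169(x² + 4x) + 144(y² + 8y) = 21356
169(x + 2)² + 144(y + 4)² = 21356 + 676 + 2304 = 24336
Divide by 24336: (x + 2)²/144 + (y + 4)²/169 = 1
Ellipse, center (-2, -4), major axis vertical; a² = 169, b² = 144.
a = 13. Vertices at (h, k ± a).

(-2, -17) and (-2, 9)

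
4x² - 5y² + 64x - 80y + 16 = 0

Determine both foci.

(-8, -14) and (-8, -2)

4(x² + 16x) -5(y² + 16y) = -16
4(x + 8)² -5(y + 8)² = -16 + 256 - 320 = -80
Dividing both sides by -80: (y + 8)²/16 - (x + 8)²/20 = 1
Hyperbola, center (-8, -8), transverse axis vertical; a² = 16, b² = 20.
c² = a² + b² = 16 + 20 = 36, so c = 6.
Foci lie on the vertical axis through the center: (h, k ± c).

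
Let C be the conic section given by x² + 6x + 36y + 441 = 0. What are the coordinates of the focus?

Only x is squared. Complete the square in x: (x + 3)² = -36(y + 12).
Vertex (-3, -12); 4p = -36 so p = -9. Opens down.
Focus is p units from the vertex along the axis: (h, k + p).

(-3, -21)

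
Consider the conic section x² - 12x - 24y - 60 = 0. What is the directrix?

Only x is squared. Complete the square in x: (x - 6)² = 24(y + 4).
Vertex (6, -4); 4p = 24 so p = 6. Opens up.
Directrix is the horizontal line y = k − p = -4 − (6) = -10.

y = -10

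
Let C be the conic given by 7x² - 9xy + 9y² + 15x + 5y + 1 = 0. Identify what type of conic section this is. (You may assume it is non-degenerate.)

ellipse

A = 7, B = -9, C = 9.
Discriminant B² − 4AC = (-9)² − 4·7·9 = -171.
B² − 4AC < 0 ⇒ ellipse.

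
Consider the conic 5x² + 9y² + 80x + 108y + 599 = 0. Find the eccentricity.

Group the x- and y-terms: 5(x² + 16x) + 9(y² + 12y) = -599
5(x + 8)² + 9(y + 6)² = -599 + 320 + 324 = 45
Divide through by 45 to get (x + 8)²/9 + (y + 6)²/5 = 1.
Ellipse, center (-8, -6), major axis horizontal; a² = 9, b² = 5.
c² = a² - b² = 4, so c = 2.
e = c/a = 2/3.

e = 2/3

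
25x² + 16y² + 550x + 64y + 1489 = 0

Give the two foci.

(-11, -8) and (-11, 4)

Group the x- and y-terms: 25(x² + 22x) + 16(y² + 4y) = -1489
Complete the square in x and y: 25(x + 11)² + 16(y + 2)² = -1489 + 3025 + 64 = 1600
Divide through by 1600 to get (x + 11)²/64 + (y + 2)²/100 = 1.
Ellipse, center (-11, -2), major axis vertical; a² = 100, b² = 64.
c² = a² - b² = 100 - 64 = 36, so c = 6.
Foci lie on the vertical axis through the center: (h, k ± c).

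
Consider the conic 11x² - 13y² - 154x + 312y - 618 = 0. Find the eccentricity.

Rearranging, 11(x² - 14x) -13(y² - 24y) = 618.
11(x - 7)² -13(y - 12)² = 618 + 539 - 1872 = -715
Divide through by -715 to get (y - 12)²/55 - (x - 7)²/65 = 1.
Hyperbola, center (7, 12), transverse axis vertical; a² = 55, b² = 65.
c² = a² + b² = 120, so c = 2√30.
e = c/a = 2√30/√55 = 2√66/11.

e = 2√66/11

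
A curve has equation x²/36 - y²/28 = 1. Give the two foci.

(-8, 0) and (8, 0)

Center (0, 0). The positive term is the x-term, so the transverse axis is horizontal; a² = 36, b² = 28.
c² = a² + b² = 36 + 28 = 64, so c = 8.
Foci lie on the horizontal axis through the center: (h ± c, k).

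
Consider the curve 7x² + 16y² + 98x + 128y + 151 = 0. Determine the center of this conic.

(-7, -4)

Collect terms: 7(x² + 14x) + 16(y² + 8y) = -151
Complete the square: 7(x + 7)² + 16(y + 4)² = -151 + 343 + 256 = 448
Divide through by 448 to get (x + 7)²/64 + (y + 4)²/28 = 1.
Ellipse with center (-7, -4).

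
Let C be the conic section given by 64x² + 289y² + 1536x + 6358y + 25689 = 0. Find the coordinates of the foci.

(-27, -11) and (3, -11)

64(x² + 24x) + 289(y² + 22y) = -25689
Complete the square in x and y: 64(x + 12)² + 289(y + 11)² = -25689 + 9216 + 34969 = 18496
Dividing both sides by 18496: (x + 12)²/289 + (y + 11)²/64 = 1
Ellipse, center (-12, -11), major axis horizontal; a² = 289, b² = 64.
c² = a² - b² = 289 - 64 = 225, so c = 15.
Foci lie on the horizontal axis through the center: (h ± c, k).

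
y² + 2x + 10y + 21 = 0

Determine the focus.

Only y is squared. Complete the square in y: (y + 5)² = -2(x - 2).
Vertex (2, -5); 4p = -2 so p = -1/2. Opens left.
Focus is p units from the vertex along the axis: (h + p, k).

(3/2, -5)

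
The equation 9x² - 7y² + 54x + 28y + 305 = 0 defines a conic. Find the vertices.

Group the x- and y-terms: 9(x² + 6x) -7(y² - 4y) = -305
Complete the square: 9(x + 3)² -7(y - 2)² = -305 + 81 - 28 = -252
Divide by -252: (y - 2)²/36 - (x + 3)²/28 = 1
Hyperbola, center (-3, 2), transverse axis vertical; a² = 36, b² = 28.
a = 6. Vertices at (h, k ± a).

(-3, -4) and (-3, 8)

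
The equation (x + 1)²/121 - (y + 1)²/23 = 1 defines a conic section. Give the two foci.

(-13, -1) and (11, -1)

Center (-1, -1). The positive term is the x-term, so the transverse axis is horizontal; a² = 121, b² = 23.
c² = a² + b² = 121 + 23 = 144, so c = 12.
Foci lie on the horizontal axis through the center: (h ± c, k).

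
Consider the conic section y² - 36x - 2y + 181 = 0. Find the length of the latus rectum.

36

Only y is squared. Complete the square in y: (y - 1)² = 36(x - 5).
Vertex (5, 1); 4p = 36 so p = 9. Opens right.
Latus rectum length = |4p| = 36.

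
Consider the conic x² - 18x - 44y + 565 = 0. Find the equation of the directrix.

y = 0

Only x is squared. Complete the square in x: (x - 9)² = 44(y - 11).
Vertex (9, 11); 4p = 44 so p = 11. Opens up.
Directrix is the horizontal line y = k − p = 11 − (11) = 0.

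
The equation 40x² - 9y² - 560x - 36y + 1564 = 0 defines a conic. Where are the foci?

(0, -2) and (14, -2)

Rearranging, 40(x² - 14x) -9(y² + 4y) = -1564.
40(x - 7)² -9(y + 2)² = -1564 + 1960 - 36 = 360
Divide by 360: (x - 7)²/9 - (y + 2)²/40 = 1
Hyperbola, center (7, -2), transverse axis horizontal; a² = 9, b² = 40.
c² = a² + b² = 9 + 40 = 49, so c = 7.
Foci lie on the horizontal axis through the center: (h ± c, k).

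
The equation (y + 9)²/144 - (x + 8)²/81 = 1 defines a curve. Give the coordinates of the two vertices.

(-8, -21) and (-8, 3)

Center (-8, -9). The positive term is the y-term, so the transverse axis is vertical; a² = 144, b² = 81.
a = 12. Vertices at (h, k ± a).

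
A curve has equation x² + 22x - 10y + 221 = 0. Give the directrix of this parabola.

y = 15/2

Only x is squared. Complete the square in x: (x + 11)² = 10(y - 10).
Vertex (-11, 10); 4p = 10 so p = 5/2. Opens up.
Directrix is the horizontal line y = k − p = 10 − (5/2) = 15/2.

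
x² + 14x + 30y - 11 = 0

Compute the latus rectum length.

30

Only x is squared. Complete the square in x: (x + 7)² = -30(y - 2).
Vertex (-7, 2); 4p = -30 so p = -15/2. Opens down.
Latus rectum length = |4p| = 30.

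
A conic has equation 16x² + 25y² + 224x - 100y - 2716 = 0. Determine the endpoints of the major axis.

Group the x- and y-terms: 16(x² + 14x) + 25(y² - 4y) = 2716
16(x + 7)² + 25(y - 2)² = 2716 + 784 + 100 = 3600
Divide by 3600: (x + 7)²/225 + (y - 2)²/144 = 1
Ellipse, center (-7, 2), major axis horizontal; a² = 225, b² = 144.
a = 15. Vertices at (h ± a, k).

(-22, 2) and (8, 2)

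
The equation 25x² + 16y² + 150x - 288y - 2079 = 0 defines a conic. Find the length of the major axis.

Group the x- and y-terms: 25(x² + 6x) + 16(y² - 18y) = 2079
Complete the square in x and y: 25(x + 3)² + 16(y - 9)² = 2079 + 225 + 1296 = 3600
Divide through by 3600 to get (x + 3)²/144 + (y - 9)²/225 = 1.
Ellipse, center (-3, 9), major axis vertical; a² = 225, b² = 144.
a² = 225 so a = 15; the major axis has length 2a = 30.

30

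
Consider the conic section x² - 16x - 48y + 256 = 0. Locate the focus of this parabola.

(8, 16)

Only x is squared. Complete the square in x: (x - 8)² = 48(y - 4).
Vertex (8, 4); 4p = 48 so p = 12. Opens up.
Focus is p units from the vertex along the axis: (h, k + p).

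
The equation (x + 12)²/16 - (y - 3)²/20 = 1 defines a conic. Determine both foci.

(-18, 3) and (-6, 3)

Center (-12, 3). The positive term is the x-term, so the transverse axis is horizontal; a² = 16, b² = 20.
c² = a² + b² = 16 + 20 = 36, so c = 6.
Foci lie on the horizontal axis through the center: (h ± c, k).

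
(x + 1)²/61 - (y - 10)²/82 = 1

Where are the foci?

(-1 - √143, 10) and (-1 + √143, 10)

Center (-1, 10). The positive term is the x-term, so the transverse axis is horizontal; a² = 61, b² = 82.
c² = a² + b² = 61 + 82 = 143, so c = √143.
Foci lie on the horizontal axis through the center: (h ± c, k).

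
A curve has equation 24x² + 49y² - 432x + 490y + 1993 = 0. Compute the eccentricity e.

e = 5/7

Rearranging, 24(x² - 18x) + 49(y² + 10y) = -1993.
Complete the square: 24(x - 9)² + 49(y + 5)² = -1993 + 1944 + 1225 = 1176
Dividing both sides by 1176: (x - 9)²/49 + (y + 5)²/24 = 1
Ellipse, center (9, -5), major axis horizontal; a² = 49, b² = 24.
c² = a² - b² = 25, so c = 5.
e = c/a = 5/7.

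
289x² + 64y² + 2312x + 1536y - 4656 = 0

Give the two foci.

(-4, -27) and (-4, 3)

Rearranging, 289(x² + 8x) + 64(y² + 24y) = 4656.
Complete the square in x and y: 289(x + 4)² + 64(y + 12)² = 4656 + 4624 + 9216 = 18496
Divide through by 18496 to get (x + 4)²/64 + (y + 12)²/289 = 1.
Ellipse, center (-4, -12), major axis vertical; a² = 289, b² = 64.
c² = a² - b² = 289 - 64 = 225, so c = 15.
Foci lie on the vertical axis through the center: (h, k ± c).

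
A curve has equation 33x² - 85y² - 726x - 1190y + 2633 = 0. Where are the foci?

Group the x- and y-terms: 33(x² - 22x) -85(y² + 14y) = -2633
33(x - 11)² -85(y + 7)² = -2633 + 3993 - 4165 = -2805
Divide by -2805: (y + 7)²/33 - (x - 11)²/85 = 1
Hyperbola, center (11, -7), transverse axis vertical; a² = 33, b² = 85.
c² = a² + b² = 33 + 85 = 118, so c = √118.
Foci lie on the vertical axis through the center: (h, k ± c).

(11, -7 - √118) and (11, -7 + √118)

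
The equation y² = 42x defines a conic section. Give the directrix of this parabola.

Vertex (0, 0); 4p = 42 so p = 21/2. Opens right.
Directrix is the vertical line x = h − p = 0 − (21/2) = -21/2.

x = -21/2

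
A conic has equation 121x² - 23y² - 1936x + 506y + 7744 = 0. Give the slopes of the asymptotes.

Collect terms: 121(x² - 16x) -23(y² - 22y) = -7744
Completing the square gives 121(x - 8)² -23(y - 11)² = -7744 + 7744 - 2783 = -2783.
Divide through by -2783 to get (y - 11)²/121 - (x - 8)²/23 = 1.
Hyperbola, center (8, 11), transverse axis vertical; a² = 121, b² = 23.
For a vertical hyperbola the asymptotes have slope ±a/b.
Here that is ±11/√23 = ±11√23/23.

11√23/23 and -11√23/23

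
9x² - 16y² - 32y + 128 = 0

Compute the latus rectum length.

Group the x- and y-terms: 9x² -16(y² + 2y) = -128
Complete the square in x and y: 9x² -16(y + 1)² = -128 + 0 - 16 = -144
Divide through by -144 to get (y + 1)²/9 - x²/16 = 1.
Hyperbola, center (0, -1), transverse axis vertical; a² = 9, b² = 16.
Latus rectum length = 2b²/a = 2·16/3 = 32/3.

32/3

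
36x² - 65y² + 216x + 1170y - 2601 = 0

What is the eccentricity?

e = √101/6

36(x² + 6x) -65(y² - 18y) = 2601
36(x + 3)² -65(y - 9)² = 2601 + 324 - 5265 = -2340
Divide through by -2340 to get (y - 9)²/36 - (x + 3)²/65 = 1.
Hyperbola, center (-3, 9), transverse axis vertical; a² = 36, b² = 65.
c² = a² + b² = 101, so c = √101.
e = c/a = √101/6.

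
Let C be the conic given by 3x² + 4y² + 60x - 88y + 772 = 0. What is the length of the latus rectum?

Group the x- and y-terms: 3(x² + 20x) + 4(y² - 22y) = -772
Complete the square in x and y: 3(x + 10)² + 4(y - 11)² = -772 + 300 + 484 = 12
Divide by 12: (x + 10)²/4 + (y - 11)²/3 = 1
Ellipse, center (-10, 11), major axis horizontal; a² = 4, b² = 3.
Latus rectum length = 2b²/a = 2·3/2 = 3.

3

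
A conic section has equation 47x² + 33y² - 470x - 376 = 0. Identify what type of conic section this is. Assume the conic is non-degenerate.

No xy term. Coefficients of x² and y² are A = 47, C = 33.
A and C have the same sign but A ≠ C ⇒ ellipse.

ellipse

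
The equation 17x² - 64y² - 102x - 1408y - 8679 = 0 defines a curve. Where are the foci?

(-6, -11) and (12, -11)

Group: 17(x² - 6x) -64(y² + 22y) = 8679
17(x - 3)² -64(y + 11)² = 8679 + 153 - 7744 = 1088
Dividing both sides by 1088: (x - 3)²/64 - (y + 11)²/17 = 1
Hyperbola, center (3, -11), transverse axis horizontal; a² = 64, b² = 17.
c² = a² + b² = 64 + 17 = 81, so c = 9.
Foci lie on the horizontal axis through the center: (h ± c, k).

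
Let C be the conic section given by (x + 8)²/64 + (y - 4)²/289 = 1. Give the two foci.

(-8, -11) and (-8, 19)

Center (-8, 4). The larger denominator 289 sits under the y-term, so the major axis is vertical; a² = 289, b² = 64.
c² = a² - b² = 289 - 64 = 225, so c = 15.
Foci lie on the vertical axis through the center: (h, k ± c).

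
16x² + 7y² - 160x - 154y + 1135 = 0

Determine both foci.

(5, 8) and (5, 14)

Group: 16(x² - 10x) + 7(y² - 22y) = -1135
Complete the square: 16(x - 5)² + 7(y - 11)² = -1135 + 400 + 847 = 112
Dividing both sides by 112: (x - 5)²/7 + (y - 11)²/16 = 1
Ellipse, center (5, 11), major axis vertical; a² = 16, b² = 7.
c² = a² - b² = 16 - 7 = 9, so c = 3.
Foci lie on the vertical axis through the center: (h, k ± c).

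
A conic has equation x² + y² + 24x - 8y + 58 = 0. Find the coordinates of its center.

Rearranging, (x² + 24x) + (y² - 8y) = -58.
Completing the square gives (x + 12)² + (y - 4)² = -58 + 144 + 16 = 102.
So (x + 12)² + (y - 4)² = 102.
Circle centered at (-12, 4) with r² = 102.

(-12, 4)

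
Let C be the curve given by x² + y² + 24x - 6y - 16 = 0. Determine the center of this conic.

Rearranging, (x² + 24x) + (y² - 6y) = 16.
Completing the square gives (x + 12)² + (y - 3)² = 16 + 144 + 9 = 169.
So (x + 12)² + (y - 3)² = 169.
Circle centered at (-12, 3) with r² = 169.

(-12, 3)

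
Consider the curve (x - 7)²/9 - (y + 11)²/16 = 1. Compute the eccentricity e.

Center (7, -11). The positive term is the x-term, so the transverse axis is horizontal; a² = 9, b² = 16.
c² = a² + b² = 25, so c = 5.
e = c/a = 5/3.

e = 5/3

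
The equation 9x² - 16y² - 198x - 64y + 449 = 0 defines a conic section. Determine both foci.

Collect terms: 9(x² - 22x) -16(y² + 4y) = -449
Complete the square: 9(x - 11)² -16(y + 2)² = -449 + 1089 - 64 = 576
Divide by 576: (x - 11)²/64 - (y + 2)²/36 = 1
Hyperbola, center (11, -2), transverse axis horizontal; a² = 64, b² = 36.
c² = a² + b² = 64 + 36 = 100, so c = 10.
Foci lie on the horizontal axis through the center: (h ± c, k).

(1, -2) and (21, -2)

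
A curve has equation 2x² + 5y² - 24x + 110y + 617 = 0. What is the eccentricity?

Group: 2(x² - 12x) + 5(y² + 22y) = -617
Complete the square: 2(x - 6)² + 5(y + 11)² = -617 + 72 + 605 = 60
Divide by 60: (x - 6)²/30 + (y + 11)²/12 = 1
Ellipse, center (6, -11), major axis horizontal; a² = 30, b² = 12.
c² = a² - b² = 18, so c = 3√2.
e = c/a = 3√2/√30 = √15/5.

e = √15/5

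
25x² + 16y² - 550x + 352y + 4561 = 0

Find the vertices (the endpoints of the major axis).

(11, -16) and (11, -6)

Group the x- and y-terms: 25(x² - 22x) + 16(y² + 22y) = -4561
25(x - 11)² + 16(y + 11)² = -4561 + 3025 + 1936 = 400
Divide by 400: (x - 11)²/16 + (y + 11)²/25 = 1
Ellipse, center (11, -11), major axis vertical; a² = 25, b² = 16.
a = 5. Vertices at (h, k ± a).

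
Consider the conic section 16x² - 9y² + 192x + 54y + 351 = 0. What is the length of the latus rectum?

32/3

Rearranging, 16(x² + 12x) -9(y² - 6y) = -351.
Complete the square: 16(x + 6)² -9(y - 3)² = -351 + 576 - 81 = 144
Divide through by 144 to get (x + 6)²/9 - (y - 3)²/16 = 1.
Hyperbola, center (-6, 3), transverse axis horizontal; a² = 9, b² = 16.
Latus rectum length = 2b²/a = 2·16/3 = 32/3.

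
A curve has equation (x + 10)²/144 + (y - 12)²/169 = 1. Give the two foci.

(-10, 7) and (-10, 17)

Center (-10, 12). The larger denominator 169 sits under the y-term, so the major axis is vertical; a² = 169, b² = 144.
c² = a² - b² = 169 - 144 = 25, so c = 5.
Foci lie on the vertical axis through the center: (h, k ± c).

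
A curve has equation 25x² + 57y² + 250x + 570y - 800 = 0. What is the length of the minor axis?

25(x² + 10x) + 57(y² + 10y) = 800
Complete the square in x and y: 25(x + 5)² + 57(y + 5)² = 800 + 625 + 1425 = 2850
Divide by 2850: (x + 5)²/114 + (y + 5)²/50 = 1
Ellipse, center (-5, -5), major axis horizontal; a² = 114, b² = 50.
b² = 50 so b = 5√2; the minor axis has length 2b = 10√2.

10√2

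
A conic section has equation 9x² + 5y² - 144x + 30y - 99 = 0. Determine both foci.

9(x² - 16x) + 5(y² + 6y) = 99
Complete the square in x and y: 9(x - 8)² + 5(y + 3)² = 99 + 576 + 45 = 720
Divide by 720: (x - 8)²/80 + (y + 3)²/144 = 1
Ellipse, center (8, -3), major axis vertical; a² = 144, b² = 80.
c² = a² - b² = 144 - 80 = 64, so c = 8.
Foci lie on the vertical axis through the center: (h, k ± c).

(8, -11) and (8, 5)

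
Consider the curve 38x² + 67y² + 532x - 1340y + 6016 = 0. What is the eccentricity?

Collect terms: 38(x² + 14x) + 67(y² - 20y) = -6016
Completing the square gives 38(x + 7)² + 67(y - 10)² = -6016 + 1862 + 6700 = 2546.
Dividing both sides by 2546: (x + 7)²/67 + (y - 10)²/38 = 1
Ellipse, center (-7, 10), major axis horizontal; a² = 67, b² = 38.
c² = a² - b² = 29, so c = √29.
e = c/a = √29/√67 = √1943/67.

e = √1943/67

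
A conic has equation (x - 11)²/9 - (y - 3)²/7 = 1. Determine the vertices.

(8, 3) and (14, 3)

Center (11, 3). The positive term is the x-term, so the transverse axis is horizontal; a² = 9, b² = 7.
a = 3. Vertices at (h ± a, k).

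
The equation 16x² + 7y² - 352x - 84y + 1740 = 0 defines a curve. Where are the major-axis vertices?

(11, -2) and (11, 14)

Group the x- and y-terms: 16(x² - 22x) + 7(y² - 12y) = -1740
Completing the square gives 16(x - 11)² + 7(y - 6)² = -1740 + 1936 + 252 = 448.
Divide by 448: (x - 11)²/28 + (y - 6)²/64 = 1
Ellipse, center (11, 6), major axis vertical; a² = 64, b² = 28.
a = 8. Vertices at (h, k ± a).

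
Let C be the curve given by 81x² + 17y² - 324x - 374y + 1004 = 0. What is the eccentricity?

e = 8/9

Group the x- and y-terms: 81(x² - 4x) + 17(y² - 22y) = -1004
Complete the square: 81(x - 2)² + 17(y - 11)² = -1004 + 324 + 2057 = 1377
Dividing both sides by 1377: (x - 2)²/17 + (y - 11)²/81 = 1
Ellipse, center (2, 11), major axis vertical; a² = 81, b² = 17.
c² = a² - b² = 64, so c = 8.
e = c/a = 8/9.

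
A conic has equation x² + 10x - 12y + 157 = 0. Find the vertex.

(-5, 11)

Only x is squared. Complete the square in x: (x + 5)² = 12(y - 11).
Vertex (-5, 11); 4p = 12 so p = 3. Opens up.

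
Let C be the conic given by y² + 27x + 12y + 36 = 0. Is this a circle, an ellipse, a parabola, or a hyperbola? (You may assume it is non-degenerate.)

parabola

No xy term. Coefficients of x² and y² are A = 0, C = 1.
Exactly one squared variable ⇒ parabola.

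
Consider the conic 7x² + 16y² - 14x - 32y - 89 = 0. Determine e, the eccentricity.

e = 3/4

Group the x- and y-terms: 7(x² - 2x) + 16(y² - 2y) = 89
Complete the square: 7(x - 1)² + 16(y - 1)² = 89 + 7 + 16 = 112
Dividing both sides by 112: (x - 1)²/16 + (y - 1)²/7 = 1
Ellipse, center (1, 1), major axis horizontal; a² = 16, b² = 7.
c² = a² - b² = 9, so c = 3.
e = c/a = 3/4.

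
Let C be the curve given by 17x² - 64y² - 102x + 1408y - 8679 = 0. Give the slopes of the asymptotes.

Group: 17(x² - 6x) -64(y² - 22y) = 8679
Complete the square in x and y: 17(x - 3)² -64(y - 11)² = 8679 + 153 - 7744 = 1088
Dividing both sides by 1088: (x - 3)²/64 - (y - 11)²/17 = 1
Hyperbola, center (3, 11), transverse axis horizontal; a² = 64, b² = 17.
For a horizontal hyperbola the asymptotes have slope ±b/a.
Here that is ±√17/8.

√17/8 and -√17/8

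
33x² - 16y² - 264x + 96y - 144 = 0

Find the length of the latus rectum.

Rearranging, 33(x² - 8x) -16(y² - 6y) = 144.
Complete the square in x and y: 33(x - 4)² -16(y - 3)² = 144 + 528 - 144 = 528
Divide through by 528 to get (x - 4)²/16 - (y - 3)²/33 = 1.
Hyperbola, center (4, 3), transverse axis horizontal; a² = 16, b² = 33.
Latus rectum length = 2b²/a = 2·33/4 = 33/2.

33/2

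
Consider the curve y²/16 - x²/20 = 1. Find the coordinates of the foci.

Center (0, 0). The positive term is the y-term, so the transverse axis is vertical; a² = 16, b² = 20.
c² = a² + b² = 16 + 20 = 36, so c = 6.
Foci lie on the vertical axis through the center: (h, k ± c).

(0, -6) and (0, 6)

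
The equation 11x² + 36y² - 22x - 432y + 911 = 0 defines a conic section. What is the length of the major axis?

12

Group: 11(x² - 2x) + 36(y² - 12y) = -911
Complete the square in x and y: 11(x - 1)² + 36(y - 6)² = -911 + 11 + 1296 = 396
Divide by 396: (x - 1)²/36 + (y - 6)²/11 = 1
Ellipse, center (1, 6), major axis horizontal; a² = 36, b² = 11.
a² = 36 so a = 6; the major axis has length 2a = 12.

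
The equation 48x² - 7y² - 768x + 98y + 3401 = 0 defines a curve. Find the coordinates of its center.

(8, 7)

48(x² - 16x) -7(y² - 14y) = -3401
48(x - 8)² -7(y - 7)² = -3401 + 3072 - 343 = -672
Divide by -672: (y - 7)²/96 - (x - 8)²/14 = 1
Hyperbola with center (8, 7).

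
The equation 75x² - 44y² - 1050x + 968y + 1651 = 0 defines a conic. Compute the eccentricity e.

Group: 75(x² - 14x) -44(y² - 22y) = -1651
Complete the square: 75(x - 7)² -44(y - 11)² = -1651 + 3675 - 5324 = -3300
Divide through by -3300 to get (y - 11)²/75 - (x - 7)²/44 = 1.
Hyperbola, center (7, 11), transverse axis vertical; a² = 75, b² = 44.
c² = a² + b² = 119, so c = √119.
e = c/a = √119/5√3 = √357/15.

e = √357/15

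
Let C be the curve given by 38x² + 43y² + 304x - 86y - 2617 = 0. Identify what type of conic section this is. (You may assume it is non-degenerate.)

No xy term. Coefficients of x² and y² are A = 38, C = 43.
A and C have the same sign but A ≠ C ⇒ ellipse.

ellipse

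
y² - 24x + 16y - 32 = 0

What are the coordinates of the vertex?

Only y is squared. Complete the square in y: (y + 8)² = 24(x + 4).
Vertex (-4, -8); 4p = 24 so p = 6. Opens right.

(-4, -8)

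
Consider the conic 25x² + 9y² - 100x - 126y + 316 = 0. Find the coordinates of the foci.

(2, 3) and (2, 11)

25(x² - 4x) + 9(y² - 14y) = -316
Complete the square in x and y: 25(x - 2)² + 9(y - 7)² = -316 + 100 + 441 = 225
Divide by 225: (x - 2)²/9 + (y - 7)²/25 = 1
Ellipse, center (2, 7), major axis vertical; a² = 25, b² = 9.
c² = a² - b² = 25 - 9 = 16, so c = 4.
Foci lie on the vertical axis through the center: (h, k ± c).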